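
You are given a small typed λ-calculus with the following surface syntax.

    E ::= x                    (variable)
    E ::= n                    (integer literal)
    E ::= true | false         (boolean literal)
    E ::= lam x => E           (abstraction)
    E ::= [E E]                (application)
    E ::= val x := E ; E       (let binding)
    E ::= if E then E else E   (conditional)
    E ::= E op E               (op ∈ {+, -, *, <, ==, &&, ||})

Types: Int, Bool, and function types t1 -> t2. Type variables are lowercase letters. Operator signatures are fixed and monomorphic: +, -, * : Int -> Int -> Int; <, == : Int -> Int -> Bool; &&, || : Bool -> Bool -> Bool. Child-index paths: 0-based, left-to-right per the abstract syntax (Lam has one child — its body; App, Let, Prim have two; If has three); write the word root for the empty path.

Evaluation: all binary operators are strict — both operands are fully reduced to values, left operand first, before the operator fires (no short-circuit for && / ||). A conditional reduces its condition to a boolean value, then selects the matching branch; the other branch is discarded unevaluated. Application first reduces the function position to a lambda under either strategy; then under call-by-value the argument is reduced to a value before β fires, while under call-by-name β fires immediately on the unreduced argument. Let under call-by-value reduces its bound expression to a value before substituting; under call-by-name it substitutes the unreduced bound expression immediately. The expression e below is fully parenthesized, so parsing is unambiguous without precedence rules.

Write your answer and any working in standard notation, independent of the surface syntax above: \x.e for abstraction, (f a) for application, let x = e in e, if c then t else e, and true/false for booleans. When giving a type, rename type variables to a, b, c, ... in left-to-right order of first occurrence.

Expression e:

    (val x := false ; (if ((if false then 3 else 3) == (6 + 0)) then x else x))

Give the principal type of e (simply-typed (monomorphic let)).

Answer: Bool

Working:
let x : Bool
  unify Bool ~ Bool
  unify Int ~ Int
  unify Int ~ Int
  unify Int ~ Int
  unify Int ~ Int
  unify Int ~ Int
  unify Bool ~ Bool
x : Bool
x : Bool
  unify Bool ~ Bool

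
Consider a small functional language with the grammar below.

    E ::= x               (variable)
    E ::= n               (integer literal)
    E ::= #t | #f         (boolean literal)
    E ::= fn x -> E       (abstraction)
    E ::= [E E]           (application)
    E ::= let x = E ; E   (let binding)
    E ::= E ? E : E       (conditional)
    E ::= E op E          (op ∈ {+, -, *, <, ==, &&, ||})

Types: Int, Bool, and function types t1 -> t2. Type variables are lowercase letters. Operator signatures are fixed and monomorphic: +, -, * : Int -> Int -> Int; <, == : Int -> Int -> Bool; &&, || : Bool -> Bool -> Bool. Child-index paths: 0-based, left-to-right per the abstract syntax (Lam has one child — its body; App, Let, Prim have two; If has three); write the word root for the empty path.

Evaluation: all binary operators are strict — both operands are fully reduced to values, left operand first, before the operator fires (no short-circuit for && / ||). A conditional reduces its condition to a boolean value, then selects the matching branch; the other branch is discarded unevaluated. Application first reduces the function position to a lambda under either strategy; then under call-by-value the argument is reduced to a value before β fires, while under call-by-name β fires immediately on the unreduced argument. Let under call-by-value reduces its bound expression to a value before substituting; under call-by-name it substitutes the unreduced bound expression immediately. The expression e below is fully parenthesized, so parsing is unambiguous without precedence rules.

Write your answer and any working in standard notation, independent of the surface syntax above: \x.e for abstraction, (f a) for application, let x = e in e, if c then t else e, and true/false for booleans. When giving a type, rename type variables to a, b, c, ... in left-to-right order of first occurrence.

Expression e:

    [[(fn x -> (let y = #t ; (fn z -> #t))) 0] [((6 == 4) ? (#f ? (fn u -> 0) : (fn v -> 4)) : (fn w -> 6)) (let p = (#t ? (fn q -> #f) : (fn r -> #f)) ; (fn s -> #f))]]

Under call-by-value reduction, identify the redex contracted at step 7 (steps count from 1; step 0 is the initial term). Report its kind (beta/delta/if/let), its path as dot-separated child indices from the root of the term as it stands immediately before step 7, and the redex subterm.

Derivation:
step 0: (((\x.(let y = true in (\z.true))) 0) ((if (6 == 4) then (if false then (\u.0) else (\v.4)) else (\w.6)) (let p = (if true then (\q.false) else (\r.false)) in (\s.false))))
step 1: [beta@0] ((let y = true in (\z.true)) ((if (6 == 4) then (if false then (\u.0) else (\v.4)) else (\w.6)) (let p = (if true then (\q.false) else (\r.false)) in (\s.false))))
step 2: [let@0] ((\z.true) ((if (6 == 4) then (if false then (\u.0) else (\v.4)) else (\w.6)) (let p = (if true then (\q.false) else (\r.false)) in (\s.false))))
step 3: [delta@1.0.0] ((\z.true) ((if false then (if false then (\u.0) else (\v.4)) else (\w.6)) (let p = (if true then (\q.false) else (\r.false)) in (\s.false))))
step 4: [if@1.0] ((\z.true) ((\w.6) (let p = (if true then (\q.false) else (\r.false)) in (\s.false))))
step 5: [if@1.1.0] ((\z.true) ((\w.6) (let p = (\q.false) in (\s.false))))
step 6: [let@1.1] ((\z.true) ((\w.6) (\s.false)))
step 7: [beta@1] ((\z.true) 6)

Answer: beta at 1 : ((\w.6) (\s.false))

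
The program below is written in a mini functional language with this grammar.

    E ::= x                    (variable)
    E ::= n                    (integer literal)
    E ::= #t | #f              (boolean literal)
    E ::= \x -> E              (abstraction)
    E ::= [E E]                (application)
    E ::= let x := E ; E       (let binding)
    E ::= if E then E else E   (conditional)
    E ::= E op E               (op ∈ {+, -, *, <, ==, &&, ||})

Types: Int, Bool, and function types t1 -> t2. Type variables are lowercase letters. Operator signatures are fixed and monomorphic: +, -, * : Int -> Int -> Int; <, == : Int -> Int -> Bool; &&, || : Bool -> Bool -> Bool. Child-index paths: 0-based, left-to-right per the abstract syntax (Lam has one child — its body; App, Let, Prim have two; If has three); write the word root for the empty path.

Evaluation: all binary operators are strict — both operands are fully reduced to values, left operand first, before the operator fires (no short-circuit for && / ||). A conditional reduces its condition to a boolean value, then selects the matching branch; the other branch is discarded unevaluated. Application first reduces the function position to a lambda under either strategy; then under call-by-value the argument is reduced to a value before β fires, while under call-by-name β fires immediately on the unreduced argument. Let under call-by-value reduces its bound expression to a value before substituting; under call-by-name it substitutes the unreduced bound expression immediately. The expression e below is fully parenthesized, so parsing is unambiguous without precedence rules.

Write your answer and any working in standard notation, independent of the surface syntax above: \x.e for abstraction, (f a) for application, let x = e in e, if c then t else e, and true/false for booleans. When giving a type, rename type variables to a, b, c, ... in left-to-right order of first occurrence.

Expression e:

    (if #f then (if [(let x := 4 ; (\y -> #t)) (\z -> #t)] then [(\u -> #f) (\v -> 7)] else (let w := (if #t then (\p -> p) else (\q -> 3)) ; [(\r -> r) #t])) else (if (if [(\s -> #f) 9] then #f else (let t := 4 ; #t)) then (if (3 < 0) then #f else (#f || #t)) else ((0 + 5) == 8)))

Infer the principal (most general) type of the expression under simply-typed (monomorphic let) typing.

Answer: Bool

Derivation:
  unify Bool ~ Bool
let x : Int
\y._ : a -> Bool
\z._ : b -> Bool
  unify a -> Bool ~ (b -> Bool) -> c
  unify a ~ b -> Bool
  unify Bool ~ c
_ _ : Bool
  unify Bool ~ Bool
\u._ : d -> Bool
\v._ : e -> Int
  unify d -> Bool ~ (e -> Int) -> f
  unify d ~ e -> Int
  unify Bool ~ f
_ _ : Bool
  unify Bool ~ Bool
p : g
\p._ : g -> g
\q._ : h -> Int
  unify g -> g ~ h -> Int
  unify g ~ h
  unify h ~ Int
let w : Int -> Int
r : i
\r._ : i -> i
  unify i -> i ~ Bool -> j
  unify i ~ Bool
  unify Bool ~ j
_ _ : Bool
  unify Bool ~ Bool
\s._ : k -> Bool
  unify k -> Bool ~ Int -> l
  unify k ~ Int
  unify Bool ~ l
_ _ : Bool
  unify Bool ~ Bool
let t : Int
  unify Bool ~ Bool
  unify Bool ~ Bool
  unify Int ~ Int
  unify Int ~ Int
  unify Bool ~ Bool
  unify Bool ~ Bool
  unify Bool ~ Bool
  unify Bool ~ Bool
  unify Int ~ Int
  unify Int ~ Int
  unify Int ~ Int
  unify Int ~ Int
  unify Bool ~ Bool
  unify Bool ~ Bool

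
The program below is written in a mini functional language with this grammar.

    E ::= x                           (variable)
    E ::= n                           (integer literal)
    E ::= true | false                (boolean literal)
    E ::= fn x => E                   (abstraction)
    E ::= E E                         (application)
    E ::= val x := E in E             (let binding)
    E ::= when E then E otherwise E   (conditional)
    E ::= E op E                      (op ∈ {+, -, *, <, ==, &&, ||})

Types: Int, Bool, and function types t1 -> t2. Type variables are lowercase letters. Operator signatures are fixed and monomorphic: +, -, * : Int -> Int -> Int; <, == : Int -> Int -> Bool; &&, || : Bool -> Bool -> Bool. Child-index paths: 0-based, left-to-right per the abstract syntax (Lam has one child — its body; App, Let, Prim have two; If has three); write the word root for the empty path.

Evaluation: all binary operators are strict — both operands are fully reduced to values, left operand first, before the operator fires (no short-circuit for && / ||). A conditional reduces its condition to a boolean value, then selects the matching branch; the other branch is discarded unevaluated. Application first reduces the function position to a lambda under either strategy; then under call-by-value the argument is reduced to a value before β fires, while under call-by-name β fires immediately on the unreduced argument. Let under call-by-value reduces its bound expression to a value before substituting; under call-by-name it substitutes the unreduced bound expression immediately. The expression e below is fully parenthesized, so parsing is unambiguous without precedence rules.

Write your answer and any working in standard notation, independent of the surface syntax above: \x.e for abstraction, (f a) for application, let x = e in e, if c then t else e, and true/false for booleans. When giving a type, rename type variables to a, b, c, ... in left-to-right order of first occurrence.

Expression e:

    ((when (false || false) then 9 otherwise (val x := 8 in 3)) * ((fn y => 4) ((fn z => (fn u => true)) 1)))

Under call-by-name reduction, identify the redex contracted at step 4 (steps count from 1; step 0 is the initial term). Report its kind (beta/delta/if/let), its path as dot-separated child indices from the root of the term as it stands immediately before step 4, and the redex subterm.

Working:
step 0: ((if (false || false) then 9 else (let x = 8 in 3)) * ((\y.4) ((\z.(\u.true)) 1)))
step 1: [delta@0.0] ((if false then 9 else (let x = 8 in 3)) * ((\y.4) ((\z.(\u.true)) 1)))
step 2: [if@0] ((let x = 8 in 3) * ((\y.4) ((\z.(\u.true)) 1)))
step 3: [let@0] (3 * ((\y.4) ((\z.(\u.true)) 1)))
step 4: [beta@1] (3 * 4)

Answer: beta at 1 : ((\y.4) ((\z.(\u.true)) 1))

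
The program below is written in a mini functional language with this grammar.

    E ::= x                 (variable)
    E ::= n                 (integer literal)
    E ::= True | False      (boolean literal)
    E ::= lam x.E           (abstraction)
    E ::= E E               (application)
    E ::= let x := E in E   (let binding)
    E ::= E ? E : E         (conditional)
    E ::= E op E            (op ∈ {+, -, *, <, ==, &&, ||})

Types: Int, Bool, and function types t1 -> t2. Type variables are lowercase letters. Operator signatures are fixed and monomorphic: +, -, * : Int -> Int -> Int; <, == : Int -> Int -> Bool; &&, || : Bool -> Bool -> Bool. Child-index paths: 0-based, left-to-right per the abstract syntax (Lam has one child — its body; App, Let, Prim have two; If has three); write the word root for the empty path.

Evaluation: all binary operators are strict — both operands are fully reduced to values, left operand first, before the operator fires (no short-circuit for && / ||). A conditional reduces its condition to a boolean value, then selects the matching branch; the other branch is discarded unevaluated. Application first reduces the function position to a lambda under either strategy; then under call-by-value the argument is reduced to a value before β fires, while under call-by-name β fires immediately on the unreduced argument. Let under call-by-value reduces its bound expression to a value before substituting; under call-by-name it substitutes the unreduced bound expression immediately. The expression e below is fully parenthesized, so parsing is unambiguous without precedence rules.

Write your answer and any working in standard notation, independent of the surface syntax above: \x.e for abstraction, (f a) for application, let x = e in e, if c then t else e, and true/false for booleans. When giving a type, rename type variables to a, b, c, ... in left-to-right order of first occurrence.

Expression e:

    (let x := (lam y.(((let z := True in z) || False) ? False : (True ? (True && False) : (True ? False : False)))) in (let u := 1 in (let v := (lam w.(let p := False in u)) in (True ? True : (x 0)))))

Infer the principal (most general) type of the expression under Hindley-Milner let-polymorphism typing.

Answer: Bool

Derivation:
let z : Bool
z : Bool
  unify Bool ~ Bool
  unify Bool ~ Bool
  unify Bool ~ Bool
  unify Bool ~ Bool
  unify Bool ~ Bool
  unify Bool ~ Bool
  unify Bool ~ Bool
  unify Bool ~ Bool
  unify Bool ~ Bool
  unify Bool ~ Bool
\y._ : a -> Bool
let x : forall. a -> Bool
let u : Int
let p : Bool
u : Int
\w._ : b -> Int
let v : forall. b -> Int
  unify Bool ~ Bool
x : c -> Bool
  unify c -> Bool ~ Int -> d
  unify c ~ Int
  unify Bool ~ d
_ _ : Bool
  unify Bool ~ Bool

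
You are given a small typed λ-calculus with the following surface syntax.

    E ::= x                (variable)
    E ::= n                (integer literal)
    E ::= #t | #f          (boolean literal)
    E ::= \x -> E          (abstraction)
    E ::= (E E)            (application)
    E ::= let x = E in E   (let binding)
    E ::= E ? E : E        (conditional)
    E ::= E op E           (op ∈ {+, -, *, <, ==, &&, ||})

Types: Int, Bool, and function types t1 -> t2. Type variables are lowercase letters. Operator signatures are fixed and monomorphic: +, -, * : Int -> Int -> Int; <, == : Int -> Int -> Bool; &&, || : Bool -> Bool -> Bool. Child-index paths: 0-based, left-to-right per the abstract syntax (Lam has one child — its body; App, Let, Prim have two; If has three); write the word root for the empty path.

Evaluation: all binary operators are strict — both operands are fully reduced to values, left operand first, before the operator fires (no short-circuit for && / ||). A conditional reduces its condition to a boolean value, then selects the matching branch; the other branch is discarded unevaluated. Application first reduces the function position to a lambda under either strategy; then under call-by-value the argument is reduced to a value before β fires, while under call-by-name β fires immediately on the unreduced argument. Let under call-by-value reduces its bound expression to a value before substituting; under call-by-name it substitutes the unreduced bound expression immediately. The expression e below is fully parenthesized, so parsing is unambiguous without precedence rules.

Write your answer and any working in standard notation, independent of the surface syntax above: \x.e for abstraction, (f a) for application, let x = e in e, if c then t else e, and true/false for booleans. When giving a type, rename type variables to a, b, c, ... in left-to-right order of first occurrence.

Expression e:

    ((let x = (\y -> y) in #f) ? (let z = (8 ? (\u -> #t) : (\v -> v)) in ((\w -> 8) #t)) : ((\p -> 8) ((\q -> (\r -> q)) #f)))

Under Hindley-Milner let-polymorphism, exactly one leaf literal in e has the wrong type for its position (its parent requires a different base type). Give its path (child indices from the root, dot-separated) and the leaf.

Answer: 1.0.0 : 8

Working:
y : a
\y._ : a -> a
let x : forall. a -> a
  unify Bool ~ Bool
  unify Int ~ Bool
  FAIL: mismatch Int ~ Bool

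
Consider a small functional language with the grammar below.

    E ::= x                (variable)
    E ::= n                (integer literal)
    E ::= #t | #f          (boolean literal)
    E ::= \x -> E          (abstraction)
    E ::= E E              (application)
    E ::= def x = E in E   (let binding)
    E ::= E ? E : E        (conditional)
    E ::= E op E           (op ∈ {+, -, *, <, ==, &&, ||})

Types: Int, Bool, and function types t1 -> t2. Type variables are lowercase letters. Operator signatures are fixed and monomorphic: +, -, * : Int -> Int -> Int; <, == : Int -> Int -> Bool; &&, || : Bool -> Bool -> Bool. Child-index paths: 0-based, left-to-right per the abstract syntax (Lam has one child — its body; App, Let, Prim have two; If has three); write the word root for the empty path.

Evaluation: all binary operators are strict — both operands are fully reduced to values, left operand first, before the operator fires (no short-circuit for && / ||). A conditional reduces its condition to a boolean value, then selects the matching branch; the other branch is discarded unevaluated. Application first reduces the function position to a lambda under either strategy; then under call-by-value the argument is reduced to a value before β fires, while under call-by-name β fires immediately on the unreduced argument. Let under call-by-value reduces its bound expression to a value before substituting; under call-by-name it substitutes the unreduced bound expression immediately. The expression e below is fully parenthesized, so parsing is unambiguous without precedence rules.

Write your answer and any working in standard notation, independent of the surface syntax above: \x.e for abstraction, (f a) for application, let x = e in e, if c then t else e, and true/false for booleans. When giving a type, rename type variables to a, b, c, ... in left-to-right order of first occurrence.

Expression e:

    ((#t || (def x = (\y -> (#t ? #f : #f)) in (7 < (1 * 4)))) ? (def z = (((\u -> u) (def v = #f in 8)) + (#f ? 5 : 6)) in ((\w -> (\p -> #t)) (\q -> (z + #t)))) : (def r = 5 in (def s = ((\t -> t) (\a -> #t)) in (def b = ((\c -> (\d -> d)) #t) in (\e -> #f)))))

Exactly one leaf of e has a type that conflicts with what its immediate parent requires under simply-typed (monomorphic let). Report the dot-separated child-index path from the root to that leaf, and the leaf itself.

Derivation:
  unify Bool ~ Bool
  unify Bool ~ Bool
  unify Bool ~ Bool
\y._ : a -> Bool
let x : a -> Bool
  unify Int ~ Int
  unify Int ~ Int
  unify Int ~ Int
  unify Int ~ Int
  unify Bool ~ Bool
  unify Bool ~ Bool
u : b
\u._ : b -> b
let v : Bool
  unify b -> b ~ Int -> c
  unify b ~ Int
  unify Int ~ c
_ _ : Int
  unify Int ~ Int
  unify Bool ~ Bool
  unify Int ~ Int
  unify Int ~ Int
let z : Int
\p._ : e -> Bool
\w._ : d -> e -> Bool
z : Int
  unify Int ~ Int
  unify Bool ~ Int
  FAIL: mismatch Bool ~ Int

Answer: 1.1.1.0.1 : true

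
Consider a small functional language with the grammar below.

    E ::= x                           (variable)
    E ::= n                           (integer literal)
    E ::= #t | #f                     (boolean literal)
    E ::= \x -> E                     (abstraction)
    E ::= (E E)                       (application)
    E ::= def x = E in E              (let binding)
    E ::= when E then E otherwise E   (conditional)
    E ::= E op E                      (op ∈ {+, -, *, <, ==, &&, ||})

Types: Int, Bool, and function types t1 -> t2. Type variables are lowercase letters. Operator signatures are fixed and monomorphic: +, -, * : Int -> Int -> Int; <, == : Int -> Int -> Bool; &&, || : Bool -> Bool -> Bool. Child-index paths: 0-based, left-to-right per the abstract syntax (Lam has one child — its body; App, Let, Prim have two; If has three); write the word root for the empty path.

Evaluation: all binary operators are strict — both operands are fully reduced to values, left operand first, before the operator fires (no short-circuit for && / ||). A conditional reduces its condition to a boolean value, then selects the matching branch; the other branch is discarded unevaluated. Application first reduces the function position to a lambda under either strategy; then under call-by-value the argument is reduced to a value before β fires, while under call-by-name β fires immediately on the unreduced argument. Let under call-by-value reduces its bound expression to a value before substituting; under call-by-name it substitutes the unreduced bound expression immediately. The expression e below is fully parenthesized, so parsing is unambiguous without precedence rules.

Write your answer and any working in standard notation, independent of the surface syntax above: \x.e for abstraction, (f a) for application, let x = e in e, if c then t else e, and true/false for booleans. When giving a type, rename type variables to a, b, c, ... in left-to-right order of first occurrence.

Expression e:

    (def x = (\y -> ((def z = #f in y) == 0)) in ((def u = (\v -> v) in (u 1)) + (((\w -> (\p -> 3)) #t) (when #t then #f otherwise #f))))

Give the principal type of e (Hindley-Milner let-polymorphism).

Answer: Int

Trace:
let z : Bool
y : a
  unify a ~ Int
  unify Int ~ Int
\y._ : Int -> Bool
let x : Int -> Bool
v : b
\v._ : b -> b
let u : forall. b -> b
u : c -> c
  unify c -> c ~ Int -> d
  unify c ~ Int
  unify Int ~ d
_ _ : Int
  unify Int ~ Int
\p._ : f -> Int
\w._ : e -> f -> Int
  unify e -> f -> Int ~ Bool -> g
  unify e ~ Bool
  unify f -> Int ~ g
_ _ : f -> Int
  unify Bool ~ Bool
  unify Bool ~ Bool
  unify f -> Int ~ Bool -> h
  unify f ~ Bool
  unify Int ~ h
_ _ : Int
  unify Int ~ Int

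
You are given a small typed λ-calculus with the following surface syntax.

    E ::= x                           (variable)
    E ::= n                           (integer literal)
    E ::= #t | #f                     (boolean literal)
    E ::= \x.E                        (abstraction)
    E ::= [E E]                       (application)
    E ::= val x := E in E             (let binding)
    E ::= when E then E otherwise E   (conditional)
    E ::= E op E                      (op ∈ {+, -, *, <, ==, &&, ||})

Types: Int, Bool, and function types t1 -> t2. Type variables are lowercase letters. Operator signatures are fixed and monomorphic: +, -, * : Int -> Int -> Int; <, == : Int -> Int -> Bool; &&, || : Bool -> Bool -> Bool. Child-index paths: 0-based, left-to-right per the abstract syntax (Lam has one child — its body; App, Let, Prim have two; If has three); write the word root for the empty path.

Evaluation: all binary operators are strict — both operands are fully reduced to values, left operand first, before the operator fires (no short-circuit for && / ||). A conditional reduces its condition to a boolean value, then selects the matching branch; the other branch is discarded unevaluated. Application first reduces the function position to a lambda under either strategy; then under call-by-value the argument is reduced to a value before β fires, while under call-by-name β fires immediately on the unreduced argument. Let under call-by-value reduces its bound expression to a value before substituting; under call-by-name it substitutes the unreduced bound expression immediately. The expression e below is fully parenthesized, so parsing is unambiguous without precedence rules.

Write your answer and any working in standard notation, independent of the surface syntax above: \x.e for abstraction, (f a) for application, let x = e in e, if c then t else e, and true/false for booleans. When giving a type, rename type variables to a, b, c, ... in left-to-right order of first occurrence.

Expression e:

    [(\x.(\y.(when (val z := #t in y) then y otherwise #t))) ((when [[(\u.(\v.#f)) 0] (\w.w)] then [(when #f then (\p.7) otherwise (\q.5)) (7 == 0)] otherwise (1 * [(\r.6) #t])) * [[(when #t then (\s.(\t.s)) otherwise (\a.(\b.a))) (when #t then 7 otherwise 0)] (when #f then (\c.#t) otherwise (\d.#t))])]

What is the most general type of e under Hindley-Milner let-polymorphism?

Derivation:
let z : Bool
y : b
  unify b ~ Bool
y : Bool
  unify Bool ~ Bool
\y._ : Bool -> Bool
\x._ : a -> Bool -> Bool
\v._ : d -> Bool
\u._ : c -> d -> Bool
  unify c -> d -> Bool ~ Int -> e
  unify c ~ Int
  unify d -> Bool ~ e
_ _ : d -> Bool
w : f
\w._ : f -> f
  unify d -> Bool ~ (f -> f) -> g
  unify d ~ f -> f
  unify Bool ~ g
_ _ : Bool
  unify Bool ~ Bool
  unify Bool ~ Bool
\p._ : h -> Int
\q._ : i -> Int
  unify h -> Int ~ i -> Int
  unify h ~ i
  unify Int ~ Int
  unify Int ~ Int
  unify Int ~ Int
  unify i -> Int ~ Bool -> j
  unify i ~ Bool
  unify Int ~ j
_ _ : Int
  unify Int ~ Int
\r._ : k -> Int
  unify k -> Int ~ Bool -> l
  unify k ~ Bool
  unify Int ~ l
_ _ : Int
  unify Int ~ Int
  unify Int ~ Int
  unify Int ~ Int
  unify Bool ~ Bool
s : m
\t._ : n -> m
\s._ : m -> n -> m
a : o
\b._ : p -> o
\a._ : o -> p -> o
  unify m -> n -> m ~ o -> p -> o
  unify m ~ o
  unify n -> o ~ p -> o
  unify n ~ p
  unify o ~ o
  unify Bool ~ Bool
  unify Int ~ Int
  unify o -> p -> o ~ Int -> q
  unify o ~ Int
  unify p -> Int ~ q
_ _ : p -> Int
  unify Bool ~ Bool
\c._ : r -> Bool
\d._ : s -> Bool
  unify r -> Bool ~ s -> Bool
  unify r ~ s
  unify Bool ~ Bool
  unify p -> Int ~ (s -> Bool) -> t
  unify p ~ s -> Bool
  unify Int ~ t
_ _ : Int
  unify Int ~ Int
  unify a -> Bool -> Bool ~ Int -> u
  unify a ~ Int
  unify Bool -> Bool ~ u
_ _ : Bool -> Bool

Answer: Bool -> Bool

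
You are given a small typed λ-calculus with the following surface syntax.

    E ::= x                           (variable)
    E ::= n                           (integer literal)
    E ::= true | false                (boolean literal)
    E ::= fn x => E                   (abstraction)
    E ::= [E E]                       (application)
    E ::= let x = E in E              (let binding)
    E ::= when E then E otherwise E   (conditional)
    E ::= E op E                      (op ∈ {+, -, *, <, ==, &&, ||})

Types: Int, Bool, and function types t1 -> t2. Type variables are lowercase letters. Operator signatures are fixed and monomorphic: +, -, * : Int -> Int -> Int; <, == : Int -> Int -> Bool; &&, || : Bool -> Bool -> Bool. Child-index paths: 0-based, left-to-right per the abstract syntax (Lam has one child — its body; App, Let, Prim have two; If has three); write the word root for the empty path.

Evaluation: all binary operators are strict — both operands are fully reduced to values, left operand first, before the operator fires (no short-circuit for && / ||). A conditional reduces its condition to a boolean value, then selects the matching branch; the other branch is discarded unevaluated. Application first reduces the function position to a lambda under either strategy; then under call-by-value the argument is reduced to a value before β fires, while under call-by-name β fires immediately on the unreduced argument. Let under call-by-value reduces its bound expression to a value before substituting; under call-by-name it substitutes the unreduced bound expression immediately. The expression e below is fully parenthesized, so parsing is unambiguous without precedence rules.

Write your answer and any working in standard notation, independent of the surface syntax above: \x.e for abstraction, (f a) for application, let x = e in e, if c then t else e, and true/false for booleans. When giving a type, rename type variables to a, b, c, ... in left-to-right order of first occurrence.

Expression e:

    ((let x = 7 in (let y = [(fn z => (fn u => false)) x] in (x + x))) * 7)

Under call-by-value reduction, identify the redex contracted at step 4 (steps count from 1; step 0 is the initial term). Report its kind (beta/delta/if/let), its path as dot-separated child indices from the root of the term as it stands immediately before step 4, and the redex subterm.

Answer: delta at 0 : (7 + 7)

Derivation:
step 0: ((let x = 7 in (let y = ((\z.(\u.false)) x) in (x + x))) * 7)
step 1: [let@0] ((let y = ((\z.(\u.false)) 7) in (7 + 7)) * 7)
step 2: [beta@0.0] ((let y = (\u.false) in (7 + 7)) * 7)
step 3: [let@0] ((7 + 7) * 7)
step 4: [delta@0] (14 * 7)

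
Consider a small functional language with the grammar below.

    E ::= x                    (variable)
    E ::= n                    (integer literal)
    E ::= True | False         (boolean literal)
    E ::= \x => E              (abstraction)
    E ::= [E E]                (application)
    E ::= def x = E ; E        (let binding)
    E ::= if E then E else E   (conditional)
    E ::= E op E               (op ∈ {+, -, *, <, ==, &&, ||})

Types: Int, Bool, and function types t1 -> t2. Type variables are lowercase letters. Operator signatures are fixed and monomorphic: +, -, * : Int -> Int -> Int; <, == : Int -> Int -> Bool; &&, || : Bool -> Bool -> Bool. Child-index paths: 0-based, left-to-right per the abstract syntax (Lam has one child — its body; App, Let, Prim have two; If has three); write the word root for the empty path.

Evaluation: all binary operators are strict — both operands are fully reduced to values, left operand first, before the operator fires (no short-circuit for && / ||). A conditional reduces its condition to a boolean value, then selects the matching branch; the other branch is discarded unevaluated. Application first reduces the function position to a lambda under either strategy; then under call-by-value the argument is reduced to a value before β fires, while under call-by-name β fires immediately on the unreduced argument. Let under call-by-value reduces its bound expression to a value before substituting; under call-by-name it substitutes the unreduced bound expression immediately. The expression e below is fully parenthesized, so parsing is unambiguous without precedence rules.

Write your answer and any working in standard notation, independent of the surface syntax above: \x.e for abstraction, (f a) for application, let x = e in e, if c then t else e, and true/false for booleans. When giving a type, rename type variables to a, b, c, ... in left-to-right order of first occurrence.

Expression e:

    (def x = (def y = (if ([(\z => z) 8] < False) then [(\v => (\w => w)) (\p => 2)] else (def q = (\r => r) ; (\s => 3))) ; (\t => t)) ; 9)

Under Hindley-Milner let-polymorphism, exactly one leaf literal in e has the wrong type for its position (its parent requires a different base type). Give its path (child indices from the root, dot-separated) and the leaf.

Trace:
z : a
\z._ : a -> a
  unify a -> a ~ Int -> b
  unify a ~ Int
  unify Int ~ b
_ _ : Int
  unify Int ~ Int
  unify Bool ~ Int
  FAIL: mismatch Bool ~ Int

Answer: 0.0.0.1 : false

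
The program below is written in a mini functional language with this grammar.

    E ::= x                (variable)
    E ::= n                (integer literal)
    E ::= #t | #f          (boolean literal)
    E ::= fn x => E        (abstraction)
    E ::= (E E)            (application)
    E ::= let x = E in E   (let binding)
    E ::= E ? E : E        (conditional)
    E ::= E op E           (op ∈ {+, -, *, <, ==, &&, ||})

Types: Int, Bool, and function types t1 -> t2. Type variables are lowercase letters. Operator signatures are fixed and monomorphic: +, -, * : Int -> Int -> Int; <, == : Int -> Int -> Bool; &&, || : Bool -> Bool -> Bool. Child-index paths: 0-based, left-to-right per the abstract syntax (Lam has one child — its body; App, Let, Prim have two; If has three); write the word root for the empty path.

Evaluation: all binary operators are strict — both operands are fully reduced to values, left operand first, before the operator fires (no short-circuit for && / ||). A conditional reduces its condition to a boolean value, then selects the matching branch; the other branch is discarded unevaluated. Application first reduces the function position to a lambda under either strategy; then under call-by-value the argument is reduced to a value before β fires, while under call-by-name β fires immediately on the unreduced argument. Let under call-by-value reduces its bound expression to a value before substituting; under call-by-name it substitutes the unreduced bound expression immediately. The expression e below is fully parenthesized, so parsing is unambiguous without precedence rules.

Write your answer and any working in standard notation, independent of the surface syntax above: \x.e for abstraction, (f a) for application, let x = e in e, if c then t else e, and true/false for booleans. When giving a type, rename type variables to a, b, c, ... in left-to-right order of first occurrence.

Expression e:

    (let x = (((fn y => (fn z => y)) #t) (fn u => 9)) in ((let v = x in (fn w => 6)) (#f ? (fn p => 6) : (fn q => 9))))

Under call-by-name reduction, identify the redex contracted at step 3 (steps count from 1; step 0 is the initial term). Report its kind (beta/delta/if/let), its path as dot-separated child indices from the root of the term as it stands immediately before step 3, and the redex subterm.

Answer: beta at root : ((\w.6) (if false then (\p.6) else (\q.9)))

Working:
step 0: (let x = (((\y.(\z.y)) true) (\u.9)) in ((let v = x in (\w.6)) (if false then (\p.6) else (\q.9))))
step 1: [let@root] ((let v = (((\y.(\z.y)) true) (\u.9)) in (\w.6)) (if false then (\p.6) else (\q.9)))
step 2: [let@0] ((\w.6) (if false then (\p.6) else (\q.9)))
step 3: [beta@root] 6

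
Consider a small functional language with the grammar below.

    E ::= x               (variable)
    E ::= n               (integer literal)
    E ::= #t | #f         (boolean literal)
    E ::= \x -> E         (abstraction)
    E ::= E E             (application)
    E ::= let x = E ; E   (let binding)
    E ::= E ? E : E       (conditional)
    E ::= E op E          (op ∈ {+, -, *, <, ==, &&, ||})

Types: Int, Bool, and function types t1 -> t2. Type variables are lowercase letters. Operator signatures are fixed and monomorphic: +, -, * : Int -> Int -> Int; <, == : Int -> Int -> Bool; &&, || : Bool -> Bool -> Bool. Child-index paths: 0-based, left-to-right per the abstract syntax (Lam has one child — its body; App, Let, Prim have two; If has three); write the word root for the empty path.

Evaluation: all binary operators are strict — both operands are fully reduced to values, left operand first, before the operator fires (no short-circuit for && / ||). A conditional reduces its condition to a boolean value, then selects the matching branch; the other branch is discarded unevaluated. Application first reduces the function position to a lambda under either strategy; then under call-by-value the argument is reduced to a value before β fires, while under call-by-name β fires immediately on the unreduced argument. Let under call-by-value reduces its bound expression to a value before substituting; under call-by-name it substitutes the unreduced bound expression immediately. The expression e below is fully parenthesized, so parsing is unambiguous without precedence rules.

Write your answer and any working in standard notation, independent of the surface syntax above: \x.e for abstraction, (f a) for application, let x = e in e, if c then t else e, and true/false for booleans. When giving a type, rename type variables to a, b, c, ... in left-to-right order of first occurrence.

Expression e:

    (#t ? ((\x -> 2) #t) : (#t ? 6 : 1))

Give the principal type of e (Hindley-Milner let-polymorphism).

Answer: Int

Working:
  unify Bool ~ Bool
\x._ : a -> Int
  unify a -> Int ~ Bool -> b
  unify a ~ Bool
  unify Int ~ b
_ _ : Int
  unify Bool ~ Bool
  unify Int ~ Int
  unify Int ~ Int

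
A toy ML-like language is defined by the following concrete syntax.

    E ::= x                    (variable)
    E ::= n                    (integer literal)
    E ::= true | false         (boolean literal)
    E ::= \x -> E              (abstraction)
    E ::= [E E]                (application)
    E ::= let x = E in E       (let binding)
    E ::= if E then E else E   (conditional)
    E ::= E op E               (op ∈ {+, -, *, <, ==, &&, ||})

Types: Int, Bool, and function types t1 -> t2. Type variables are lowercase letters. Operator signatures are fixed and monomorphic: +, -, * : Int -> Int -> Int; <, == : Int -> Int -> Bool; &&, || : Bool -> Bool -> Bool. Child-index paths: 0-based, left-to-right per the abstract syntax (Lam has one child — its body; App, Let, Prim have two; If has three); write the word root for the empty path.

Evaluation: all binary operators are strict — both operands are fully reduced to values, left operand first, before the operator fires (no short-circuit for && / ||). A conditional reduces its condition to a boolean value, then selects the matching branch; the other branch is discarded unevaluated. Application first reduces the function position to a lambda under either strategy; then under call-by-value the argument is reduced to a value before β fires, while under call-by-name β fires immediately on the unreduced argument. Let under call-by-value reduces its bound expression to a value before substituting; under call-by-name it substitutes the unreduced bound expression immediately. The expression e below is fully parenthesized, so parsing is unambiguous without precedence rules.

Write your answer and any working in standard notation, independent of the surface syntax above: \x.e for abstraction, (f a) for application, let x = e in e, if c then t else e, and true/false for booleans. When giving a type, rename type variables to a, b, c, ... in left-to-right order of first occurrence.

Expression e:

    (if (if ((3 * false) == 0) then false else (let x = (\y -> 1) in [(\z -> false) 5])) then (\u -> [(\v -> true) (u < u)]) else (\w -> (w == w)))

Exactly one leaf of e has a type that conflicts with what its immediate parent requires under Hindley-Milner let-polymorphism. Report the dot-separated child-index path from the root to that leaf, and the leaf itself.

Trace:
  unify Int ~ Int
  unify Bool ~ Int
  FAIL: mismatch Bool ~ Int

Answer: 0.0.0.1 : false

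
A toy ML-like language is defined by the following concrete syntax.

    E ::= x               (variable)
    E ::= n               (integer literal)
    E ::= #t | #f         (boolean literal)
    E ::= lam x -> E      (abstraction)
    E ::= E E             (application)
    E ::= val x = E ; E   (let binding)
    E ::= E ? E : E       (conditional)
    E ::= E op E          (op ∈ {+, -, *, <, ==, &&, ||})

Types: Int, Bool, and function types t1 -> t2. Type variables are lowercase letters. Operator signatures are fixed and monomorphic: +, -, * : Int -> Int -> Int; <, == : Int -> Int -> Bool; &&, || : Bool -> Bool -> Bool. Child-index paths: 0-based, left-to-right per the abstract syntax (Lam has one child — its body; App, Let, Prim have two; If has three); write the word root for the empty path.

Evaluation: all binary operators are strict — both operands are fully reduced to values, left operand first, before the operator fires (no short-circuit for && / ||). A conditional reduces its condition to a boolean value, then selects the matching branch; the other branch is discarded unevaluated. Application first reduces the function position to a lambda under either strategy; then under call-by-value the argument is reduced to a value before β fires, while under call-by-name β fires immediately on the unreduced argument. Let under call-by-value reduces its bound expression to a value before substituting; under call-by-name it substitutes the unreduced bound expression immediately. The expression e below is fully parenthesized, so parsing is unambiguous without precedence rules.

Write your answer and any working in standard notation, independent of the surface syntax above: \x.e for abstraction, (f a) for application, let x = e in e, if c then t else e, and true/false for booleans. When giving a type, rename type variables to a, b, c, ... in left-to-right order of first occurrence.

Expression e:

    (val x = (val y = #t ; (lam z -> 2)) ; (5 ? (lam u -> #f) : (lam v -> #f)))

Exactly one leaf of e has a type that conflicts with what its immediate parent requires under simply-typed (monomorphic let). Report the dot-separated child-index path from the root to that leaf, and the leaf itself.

Answer: 1.0 : 5

Trace:
let y : Bool
\z._ : a -> Int
let x : a -> Int
  unify Int ~ Bool
  FAIL: mismatch Int ~ Bool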